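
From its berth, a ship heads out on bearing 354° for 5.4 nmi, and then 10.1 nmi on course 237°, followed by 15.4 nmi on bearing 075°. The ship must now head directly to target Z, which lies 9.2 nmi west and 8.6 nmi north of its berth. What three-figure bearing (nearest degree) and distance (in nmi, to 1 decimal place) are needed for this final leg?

Leg 1 (354°, 5.4 nmi): east 5.4 sin 354° = -0.56, north 5.4 cos 354° = 5.37
Leg 2 (237°, 10.1 nmi): east 10.1 sin 237° = -8.47, north 10.1 cos 237° = -5.50
Leg 3 (075°, 15.4 nmi): east 15.4 sin 75° = 14.88, north 15.4 cos 75° = 3.99
Current position: (5.84, 3.86). Target: (-9.2, 8.6). Remaining: Δeast = -15.04, Δnorth = 4.74.
Bearing = atan2(-15.04, 4.74) mod 360° = 287.51°; distance = √((-15.04)² + (4.74)²) = 15.771 nmi.

288°, 15.8 nmi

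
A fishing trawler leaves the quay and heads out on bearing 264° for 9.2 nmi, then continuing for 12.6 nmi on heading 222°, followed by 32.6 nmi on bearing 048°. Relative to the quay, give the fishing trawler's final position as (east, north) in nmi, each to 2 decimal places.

Leg 1 (264°, 9.2 nmi): east 9.2 sin 264° = -9.15, north 9.2 cos 264° = -0.96
Leg 2 (222°, 12.6 nmi): east 12.6 sin 222° = -8.43, north 12.6 cos 222° = -9.36
Leg 3 (048°, 32.6 nmi): east 32.6 sin 48° = 24.23, north 32.6 cos 48° = 21.81
Summing: 6.65 nmi east, 11.49 nmi north → (6.65, 11.49).

(6.65, 11.49)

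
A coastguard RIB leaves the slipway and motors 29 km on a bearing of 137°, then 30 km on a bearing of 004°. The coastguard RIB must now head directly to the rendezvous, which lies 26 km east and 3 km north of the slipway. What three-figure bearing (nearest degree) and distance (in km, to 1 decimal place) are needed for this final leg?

144°, 7.1 km

Leg 1 (137°, 29 km): east 29 sin 137° = 19.78, north 29 cos 137° = -21.21
Leg 2 (004°, 30 km): east 30 sin 4° = 2.09, north 30 cos 4° = 29.93
Current position: (21.87, 8.72). Target: (26, 3). Remaining: Δeast = 4.13, Δnorth = -5.72.
Bearing = atan2(4.13, -5.72) mod 360° = 144.16°; distance = √((4.13)² + (-5.72)²) = 7.053 km.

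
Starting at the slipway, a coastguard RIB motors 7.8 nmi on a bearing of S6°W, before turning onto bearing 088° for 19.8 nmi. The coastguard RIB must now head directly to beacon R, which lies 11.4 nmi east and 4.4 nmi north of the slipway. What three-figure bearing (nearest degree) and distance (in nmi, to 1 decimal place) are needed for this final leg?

Leg 1 (S6°W, 7.8 nmi): east 7.8 sin 186° = -0.82, north 7.8 cos 186° = -7.76
Leg 2 (088°, 19.8 nmi): east 19.8 sin 88° = 19.79, north 19.8 cos 88° = 0.69
Current position: (18.97, -7.07). Target: (11.4, 4.4). Remaining: Δeast = -7.57, Δnorth = 11.47.
Bearing = atan2(-7.57, 11.47) mod 360° = 326.56°; distance = √((-7.57)² + (11.47)²) = 13.741 nmi.

327°, 13.7 nmi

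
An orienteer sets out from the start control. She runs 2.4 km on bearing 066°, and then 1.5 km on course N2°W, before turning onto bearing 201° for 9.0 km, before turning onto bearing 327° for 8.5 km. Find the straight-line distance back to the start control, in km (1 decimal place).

Leg 1 (066°, 2.4 km): east 2.4 sin 66° = 2.19, north 2.4 cos 66° = 0.98
Leg 2 (N2°W, 1.5 km): east 1.5 sin 358° = -0.05, north 1.5 cos 358° = 1.50
Leg 3 (201°, 9.0 km): east 9.0 sin 201° = -3.23, north 9.0 cos 201° = -8.40
Leg 4 (327°, 8.5 km): east 8.5 sin 327° = -4.63, north 8.5 cos 327° = 7.13
Net: -5.71 east, 1.20 north. Distance = √((-5.71)² + (1.20)²) = 5.840 km.

5.8 km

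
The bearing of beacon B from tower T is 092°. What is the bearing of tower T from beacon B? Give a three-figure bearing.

Back-bearing = 092° + 180° = 272°.

272°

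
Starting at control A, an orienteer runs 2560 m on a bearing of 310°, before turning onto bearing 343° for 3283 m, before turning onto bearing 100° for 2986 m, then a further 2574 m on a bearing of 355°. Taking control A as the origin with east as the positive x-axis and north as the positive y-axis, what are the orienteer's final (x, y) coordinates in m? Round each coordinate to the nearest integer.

Leg 1 (310°, 2560 m): east 2560 sin 310° = -1961.07, north 2560 cos 310° = 1645.54
Leg 2 (343°, 3283 m): east 3283 sin 343° = -959.86, north 3283 cos 343° = 3139.55
Leg 3 (100°, 2986 m): east 2986 sin 100° = 2940.64, north 2986 cos 100° = -518.51
Leg 4 (355°, 2574 m): east 2574 sin 355° = -224.34, north 2574 cos 355° = 2564.21
Summing: -204.63 m east, 6830.78 m north → (-205, 6831).

(-205, 6831)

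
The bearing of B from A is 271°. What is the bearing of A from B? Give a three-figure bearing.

Back-bearing = 271° − 180° = 091°.

091°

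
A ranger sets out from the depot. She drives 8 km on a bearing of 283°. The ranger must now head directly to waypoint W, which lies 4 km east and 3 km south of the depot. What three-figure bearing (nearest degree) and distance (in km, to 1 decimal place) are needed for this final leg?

112°, 12.7 km

Leg 1 (283°, 8 km): east 8 sin 283° = -7.79, north 8 cos 283° = 1.80
Current position: (-7.79, 1.80). Target: (4, -3). Remaining: Δeast = 11.79, Δnorth = -4.80.
Bearing = atan2(11.79, -4.80) mod 360° = 112.14°; distance = √((11.79)² + (-4.80)²) = 12.734 km.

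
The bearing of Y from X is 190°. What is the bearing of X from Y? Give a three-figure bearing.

Back-bearing = 190° − 180° = 010°.

010°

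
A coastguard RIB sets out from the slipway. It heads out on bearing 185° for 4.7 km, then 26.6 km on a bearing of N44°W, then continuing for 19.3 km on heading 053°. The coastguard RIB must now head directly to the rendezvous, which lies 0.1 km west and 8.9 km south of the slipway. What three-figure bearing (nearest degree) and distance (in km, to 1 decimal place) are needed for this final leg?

174°, 35.1 km

Leg 1 (185°, 4.7 km): east 4.7 sin 185° = -0.41, north 4.7 cos 185° = -4.68
Leg 2 (N44°W, 26.6 km): east 26.6 sin 316° = -18.48, north 26.6 cos 316° = 19.13
Leg 3 (053°, 19.3 km): east 19.3 sin 53° = 15.41, north 19.3 cos 53° = 11.62
Current position: (-3.47, 26.07). Target: (-0.1, -8.9). Remaining: Δeast = 3.37, Δnorth = -34.97.
Bearing = atan2(3.37, -34.97) mod 360° = 174.49°; distance = √((3.37)² + (-34.97)²) = 35.130 km.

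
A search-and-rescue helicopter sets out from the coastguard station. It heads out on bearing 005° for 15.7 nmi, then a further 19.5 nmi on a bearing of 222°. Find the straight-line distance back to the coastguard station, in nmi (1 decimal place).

Leg 1 (005°, 15.7 nmi): east 15.7 sin 5° = 1.37, north 15.7 cos 5° = 15.64
Leg 2 (222°, 19.5 nmi): east 19.5 sin 222° = -13.05, north 19.5 cos 222° = -14.49
Net: -11.68 east, 1.15 north. Distance = √((-11.68)² + (1.15)²) = 11.736 nmi.

11.7 nmi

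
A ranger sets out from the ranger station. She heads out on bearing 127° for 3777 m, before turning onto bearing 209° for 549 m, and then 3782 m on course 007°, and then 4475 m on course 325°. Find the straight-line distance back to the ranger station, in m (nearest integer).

Leg 1 (127°, 3777 m): east 3777 sin 127° = 3016.45, north 3777 cos 127° = -2273.06
Leg 2 (209°, 549 m): east 549 sin 209° = -266.16, north 549 cos 209° = -480.17
Leg 3 (007°, 3782 m): east 3782 sin 7° = 460.91, north 3782 cos 7° = 3753.81
Leg 4 (325°, 4475 m): east 4475 sin 325° = -2566.75, north 4475 cos 325° = 3665.71
Net: 644.44 east, 4666.29 north. Distance = √((644.44)² + (4666.29)²) = 4710.584 m.

4711 m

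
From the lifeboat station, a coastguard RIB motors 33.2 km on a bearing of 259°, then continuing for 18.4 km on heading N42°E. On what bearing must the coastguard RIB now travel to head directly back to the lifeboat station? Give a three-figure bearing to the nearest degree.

110°

Leg 1 (259°, 33.2 km): east 33.2 sin 259° = -32.59, north 33.2 cos 259° = -6.33
Leg 2 (N42°E, 18.4 km): east 18.4 sin 42° = 12.31, north 18.4 cos 42° = 13.67
Net displacement: -20.28 east, 7.34 north. Direction back to start is (20.28, -7.34): bearing = atan2(20.28, -7.34) mod 360° = 109.90° ≈ 110°.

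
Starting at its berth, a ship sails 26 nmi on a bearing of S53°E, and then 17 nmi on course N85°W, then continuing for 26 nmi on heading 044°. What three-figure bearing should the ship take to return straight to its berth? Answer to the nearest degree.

Leg 1 (S53°E, 26 nmi): east 26 sin 127° = 20.76, north 26 cos 127° = -15.65
Leg 2 (N85°W, 17 nmi): east 17 sin 275° = -16.94, north 17 cos 275° = 1.48
Leg 3 (044°, 26 nmi): east 26 sin 44° = 18.06, north 26 cos 44° = 18.70
Net displacement: 21.89 east, 4.54 north. Direction back to start is (-21.89, -4.54): bearing = atan2(-21.89, -4.54) mod 360° = 258.29° ≈ 258°.

258°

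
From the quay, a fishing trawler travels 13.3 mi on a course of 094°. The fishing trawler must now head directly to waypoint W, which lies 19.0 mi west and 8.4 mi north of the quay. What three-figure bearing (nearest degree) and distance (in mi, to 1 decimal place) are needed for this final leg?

Leg 1 (094°, 13.3 mi): east 13.3 sin 94° = 13.27, north 13.3 cos 94° = -0.93
Current position: (13.27, -0.93). Target: (-19.0, 8.4). Remaining: Δeast = -32.27, Δnorth = 9.33.
Bearing = atan2(-32.27, 9.33) mod 360° = 286.12°; distance = √((-32.27)² + (9.33)²) = 33.589 mi.

286°, 33.6 mi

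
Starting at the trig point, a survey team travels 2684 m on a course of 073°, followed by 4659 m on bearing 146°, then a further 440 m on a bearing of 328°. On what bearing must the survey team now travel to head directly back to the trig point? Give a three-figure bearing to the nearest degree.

Leg 1 (073°, 2684 m): east 2684 sin 73° = 2566.72, north 2684 cos 73° = 784.73
Leg 2 (146°, 4659 m): east 4659 sin 146° = 2605.28, north 4659 cos 146° = -3862.49
Leg 3 (328°, 440 m): east 440 sin 328° = -233.16, north 440 cos 328° = 373.14
Net displacement: 4938.84 east, -2704.62 north. Direction back to start is (-4938.84, 2704.62): bearing = atan2(-4938.84, 2704.62) mod 360° = 298.71° ≈ 299°.

299°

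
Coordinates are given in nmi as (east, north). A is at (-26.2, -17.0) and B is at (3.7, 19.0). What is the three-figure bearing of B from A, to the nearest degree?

Δeast = 3.7 − -26.2 = 29.90; Δnorth = 19.0 − -17.0 = 36.00.
Bearing = atan2(Δeast, Δnorth) mod 360° = 39.71° ≈ 040°.

040°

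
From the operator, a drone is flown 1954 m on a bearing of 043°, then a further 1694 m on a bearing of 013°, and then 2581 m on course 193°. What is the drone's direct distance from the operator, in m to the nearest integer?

1266 m

Leg 1 (043°, 1954 m): east 1954 sin 43° = 1332.62, north 1954 cos 43° = 1429.07
Leg 2 (013°, 1694 m): east 1694 sin 13° = 381.07, north 1694 cos 13° = 1650.58
Leg 3 (193°, 2581 m): east 2581 sin 193° = -580.60, north 2581 cos 193° = -2514.85
Net: 1133.09 east, 564.80 north. Distance = √((1133.09)² + (564.80)²) = 1266.056 m.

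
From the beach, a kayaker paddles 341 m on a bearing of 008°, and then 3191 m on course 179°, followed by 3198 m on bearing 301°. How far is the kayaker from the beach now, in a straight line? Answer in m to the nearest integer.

2901 m

Leg 1 (008°, 341 m): east 341 sin 8° = 47.46, north 341 cos 8° = 337.68
Leg 2 (179°, 3191 m): east 3191 sin 179° = 55.69, north 3191 cos 179° = -3190.51
Leg 3 (301°, 3198 m): east 3198 sin 301° = -2741.22, north 3198 cos 301° = 1647.09
Net: -2638.07 east, -1205.74 north. Distance = √((-2638.07)² + (-1205.74)²) = 2900.558 m.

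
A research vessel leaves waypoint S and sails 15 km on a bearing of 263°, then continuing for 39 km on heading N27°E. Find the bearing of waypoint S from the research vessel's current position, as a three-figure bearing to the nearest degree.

Leg 1 (263°, 15 km): east 15 sin 263° = -14.89, north 15 cos 263° = -1.83
Leg 2 (N27°E, 39 km): east 39 sin 27° = 17.71, north 39 cos 27° = 34.75
Net displacement: 2.82 east, 32.92 north. Direction back to start is (-2.82, -32.92): bearing = atan2(-2.82, -32.92) mod 360° = 184.89° ≈ 185°.

185°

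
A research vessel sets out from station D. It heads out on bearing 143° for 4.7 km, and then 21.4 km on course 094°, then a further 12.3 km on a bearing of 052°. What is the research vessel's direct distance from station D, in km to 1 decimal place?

33.9 km

Leg 1 (143°, 4.7 km): east 4.7 sin 143° = 2.83, north 4.7 cos 143° = -3.75
Leg 2 (094°, 21.4 km): east 21.4 sin 94° = 21.35, north 21.4 cos 94° = -1.49
Leg 3 (052°, 12.3 km): east 12.3 sin 52° = 9.69, north 12.3 cos 52° = 7.57
Net: 33.87 east, 2.33 north. Distance = √((33.87)² + (2.33)²) = 33.949 km.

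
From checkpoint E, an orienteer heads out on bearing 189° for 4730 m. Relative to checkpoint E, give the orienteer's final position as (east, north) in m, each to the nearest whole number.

Leg 1 (189°, 4730 m): east 4730 sin 189° = -739.94, north 4730 cos 189° = -4671.77
Summing: -739.94 m east, -4671.77 m north → (-740, -4672).

(-740, -4672)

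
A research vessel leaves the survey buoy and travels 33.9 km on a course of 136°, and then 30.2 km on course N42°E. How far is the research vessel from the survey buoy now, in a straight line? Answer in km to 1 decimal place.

Leg 1 (136°, 33.9 km): east 33.9 sin 136° = 23.55, north 33.9 cos 136° = -24.39
Leg 2 (N42°E, 30.2 km): east 30.2 sin 42° = 20.21, north 30.2 cos 42° = 22.44
Net: 43.76 east, -1.94 north. Distance = √((43.76)² + (-1.94)²) = 43.800 km.

43.8 km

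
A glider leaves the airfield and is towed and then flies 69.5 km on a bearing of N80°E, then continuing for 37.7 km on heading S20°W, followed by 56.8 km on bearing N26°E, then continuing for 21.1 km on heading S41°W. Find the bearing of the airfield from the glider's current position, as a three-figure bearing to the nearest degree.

260°

Leg 1 (N80°E, 69.5 km): east 69.5 sin 80° = 68.44, north 69.5 cos 80° = 12.07
Leg 2 (S20°W, 37.7 km): east 37.7 sin 200° = -12.89, north 37.7 cos 200° = -35.43
Leg 3 (N26°E, 56.8 km): east 56.8 sin 26° = 24.90, north 56.8 cos 26° = 51.05
Leg 4 (S41°W, 21.1 km): east 21.1 sin 221° = -13.84, north 21.1 cos 221° = -15.92
Net displacement: 66.61 east, 11.77 north. Direction back to start is (-66.61, -11.77): bearing = atan2(-66.61, -11.77) mod 360° = 259.98° ≈ 260°.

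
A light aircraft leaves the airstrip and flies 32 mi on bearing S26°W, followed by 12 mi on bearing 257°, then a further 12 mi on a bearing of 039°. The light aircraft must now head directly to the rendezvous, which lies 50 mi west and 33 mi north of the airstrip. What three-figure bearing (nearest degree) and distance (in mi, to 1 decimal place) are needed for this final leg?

330°, 63.7 mi

Leg 1 (S26°W, 32 mi): east 32 sin 206° = -14.03, north 32 cos 206° = -28.76
Leg 2 (257°, 12 mi): east 12 sin 257° = -11.69, north 12 cos 257° = -2.70
Leg 3 (039°, 12 mi): east 12 sin 39° = 7.55, north 12 cos 39° = 9.33
Current position: (-18.17, -22.14). Target: (-50, 33). Remaining: Δeast = -31.83, Δnorth = 55.14.
Bearing = atan2(-31.83, 55.14) mod 360° = 330.00°; distance = √((-31.83)² + (55.14)²) = 63.664 mi.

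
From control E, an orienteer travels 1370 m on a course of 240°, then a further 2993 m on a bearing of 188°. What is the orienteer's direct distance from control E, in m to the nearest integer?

3985 m

Leg 1 (240°, 1370 m): east 1370 sin 240° = -1186.45, north 1370 cos 240° = -685.00
Leg 2 (188°, 2993 m): east 2993 sin 188° = -416.55, north 2993 cos 188° = -2963.87
Net: -1603.00 east, -3648.87 north. Distance = √((-1603.00)² + (-3648.87)²) = 3985.458 m.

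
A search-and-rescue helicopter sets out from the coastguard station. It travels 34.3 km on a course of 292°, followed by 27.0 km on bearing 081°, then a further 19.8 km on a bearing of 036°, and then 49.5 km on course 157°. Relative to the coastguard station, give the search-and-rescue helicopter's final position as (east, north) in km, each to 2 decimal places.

(25.84, -12.47)

Leg 1 (292°, 34.3 km): east 34.3 sin 292° = -31.80, north 34.3 cos 292° = 12.85
Leg 2 (081°, 27.0 km): east 27.0 sin 81° = 26.67, north 27.0 cos 81° = 4.22
Leg 3 (036°, 19.8 km): east 19.8 sin 36° = 11.64, north 19.8 cos 36° = 16.02
Leg 4 (157°, 49.5 km): east 49.5 sin 157° = 19.34, north 49.5 cos 157° = -45.56
Summing: 25.84 km east, -12.47 km north → (25.84, -12.47).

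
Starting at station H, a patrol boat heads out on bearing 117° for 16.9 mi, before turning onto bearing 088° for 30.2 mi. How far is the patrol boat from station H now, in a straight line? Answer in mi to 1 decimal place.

45.7 mi

Leg 1 (117°, 16.9 mi): east 16.9 sin 117° = 15.06, north 16.9 cos 117° = -7.67
Leg 2 (088°, 30.2 mi): east 30.2 sin 88° = 30.18, north 30.2 cos 88° = 1.05
Net: 45.24 east, -6.62 north. Distance = √((45.24)² + (-6.62)²) = 45.721 mi.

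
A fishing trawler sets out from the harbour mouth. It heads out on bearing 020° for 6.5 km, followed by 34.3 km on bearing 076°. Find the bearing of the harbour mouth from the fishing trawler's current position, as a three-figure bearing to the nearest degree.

248°

Leg 1 (020°, 6.5 km): east 6.5 sin 20° = 2.22, north 6.5 cos 20° = 6.11
Leg 2 (076°, 34.3 km): east 34.3 sin 76° = 33.28, north 34.3 cos 76° = 8.30
Net displacement: 35.50 east, 14.41 north. Direction back to start is (-35.50, -14.41): bearing = atan2(-35.50, -14.41) mod 360° = 247.92° ≈ 248°.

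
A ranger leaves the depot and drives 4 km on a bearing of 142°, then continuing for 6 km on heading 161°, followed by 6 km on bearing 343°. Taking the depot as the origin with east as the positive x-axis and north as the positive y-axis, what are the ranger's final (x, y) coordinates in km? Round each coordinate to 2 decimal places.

Leg 1 (142°, 4 km): east 4 sin 142° = 2.46, north 4 cos 142° = -3.15
Leg 2 (161°, 6 km): east 6 sin 161° = 1.95, north 6 cos 161° = -5.67
Leg 3 (343°, 6 km): east 6 sin 343° = -1.75, north 6 cos 343° = 5.74
Summing: 2.66 km east, -3.09 km north → (2.66, -3.09).

(2.66, -3.09)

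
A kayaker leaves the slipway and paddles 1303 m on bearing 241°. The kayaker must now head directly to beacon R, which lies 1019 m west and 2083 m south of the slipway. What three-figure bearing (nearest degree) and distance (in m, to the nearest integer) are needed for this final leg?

175°, 1456 m

Leg 1 (241°, 1303 m): east 1303 sin 241° = -1139.63, north 1303 cos 241° = -631.71
Current position: (-1139.63, -631.71). Target: (-1019, -2083). Remaining: Δeast = 120.63, Δnorth = -1451.29.
Bearing = atan2(120.63, -1451.29) mod 360° = 175.25°; distance = √((120.63)² + (-1451.29)²) = 1456.298 m.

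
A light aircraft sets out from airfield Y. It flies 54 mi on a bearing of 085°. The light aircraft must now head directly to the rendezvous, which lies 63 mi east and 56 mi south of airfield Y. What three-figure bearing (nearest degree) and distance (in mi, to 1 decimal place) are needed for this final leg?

171°, 61.4 mi

Leg 1 (085°, 54 mi): east 54 sin 85° = 53.79, north 54 cos 85° = 4.71
Current position: (53.79, 4.71). Target: (63, -56). Remaining: Δeast = 9.21, Δnorth = -60.71.
Bearing = atan2(9.21, -60.71) mod 360° = 171.38°; distance = √((9.21)² + (-60.71)²) = 61.400 mi.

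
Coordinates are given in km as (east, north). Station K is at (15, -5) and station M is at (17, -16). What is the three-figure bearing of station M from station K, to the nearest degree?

170°

Δeast = 17 − 15 = 2.00; Δnorth = -16 − -5 = -11.00.
Bearing = atan2(Δeast, Δnorth) mod 360° = 169.70° ≈ 170°.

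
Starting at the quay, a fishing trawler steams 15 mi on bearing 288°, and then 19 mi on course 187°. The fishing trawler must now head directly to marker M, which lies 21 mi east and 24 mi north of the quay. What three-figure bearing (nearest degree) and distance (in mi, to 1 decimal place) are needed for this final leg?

045°, 53.6 mi

Leg 1 (288°, 15 mi): east 15 sin 288° = -14.27, north 15 cos 288° = 4.64
Leg 2 (187°, 19 mi): east 19 sin 187° = -2.32, north 19 cos 187° = -18.86
Current position: (-16.58, -14.22). Target: (21, 24). Remaining: Δeast = 37.58, Δnorth = 38.22.
Bearing = atan2(37.58, 38.22) mod 360° = 44.51°; distance = √((37.58)² + (38.22)²) = 53.604 mi.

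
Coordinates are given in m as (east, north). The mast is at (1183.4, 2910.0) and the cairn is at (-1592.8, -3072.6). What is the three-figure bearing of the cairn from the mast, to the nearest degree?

Δeast = -1592.8 − 1183.4 = -2776.20; Δnorth = -3072.6 − 2910.0 = -5982.60.
Bearing = atan2(Δeast, Δnorth) mod 360° = 204.89° ≈ 205°.

205°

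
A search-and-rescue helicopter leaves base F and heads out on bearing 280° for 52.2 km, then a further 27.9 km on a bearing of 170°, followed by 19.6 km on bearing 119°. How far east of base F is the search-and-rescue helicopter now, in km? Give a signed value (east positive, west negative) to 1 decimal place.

-29.4 km

Leg 1 (280°, 52.2 km): east 52.2 sin 280° = -51.41, north 52.2 cos 280° = 9.06
Leg 2 (170°, 27.9 km): east 27.9 sin 170° = 4.84, north 27.9 cos 170° = -27.48
Leg 3 (119°, 19.6 km): east 19.6 sin 119° = 17.14, north 19.6 cos 119° = -9.50
Net east component: -29.42 km.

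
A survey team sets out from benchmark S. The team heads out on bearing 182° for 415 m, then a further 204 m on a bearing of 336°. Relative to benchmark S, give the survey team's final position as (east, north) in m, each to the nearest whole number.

Leg 1 (182°, 415 m): east 415 sin 182° = -14.48, north 415 cos 182° = -414.75
Leg 2 (336°, 204 m): east 204 sin 336° = -82.97, north 204 cos 336° = 186.36
Summing: -97.46 m east, -228.38 m north → (-97, -228).

(-97, -228)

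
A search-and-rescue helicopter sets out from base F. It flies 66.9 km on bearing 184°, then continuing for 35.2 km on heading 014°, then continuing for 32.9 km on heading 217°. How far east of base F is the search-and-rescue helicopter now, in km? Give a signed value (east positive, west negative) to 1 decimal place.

Leg 1 (184°, 66.9 km): east 66.9 sin 184° = -4.67, north 66.9 cos 184° = -66.74
Leg 2 (014°, 35.2 km): east 35.2 sin 14° = 8.52, north 35.2 cos 14° = 34.15
Leg 3 (217°, 32.9 km): east 32.9 sin 217° = -19.80, north 32.9 cos 217° = -26.28
Net east component: -15.95 km.

-16.0 km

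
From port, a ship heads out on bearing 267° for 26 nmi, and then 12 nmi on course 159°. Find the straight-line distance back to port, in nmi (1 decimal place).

Leg 1 (267°, 26 nmi): east 26 sin 267° = -25.96, north 26 cos 267° = -1.36
Leg 2 (159°, 12 nmi): east 12 sin 159° = 4.30, north 12 cos 159° = -11.20
Net: -21.66 east, -12.56 north. Distance = √((-21.66)² + (-12.56)²) = 25.043 nmi.

25.0 nmi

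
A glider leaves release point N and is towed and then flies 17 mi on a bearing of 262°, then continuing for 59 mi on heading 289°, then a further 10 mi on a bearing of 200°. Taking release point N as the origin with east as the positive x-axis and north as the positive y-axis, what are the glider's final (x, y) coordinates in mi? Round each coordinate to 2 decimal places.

(-76.04, 7.45)

Leg 1 (262°, 17 mi): east 17 sin 262° = -16.83, north 17 cos 262° = -2.37
Leg 2 (289°, 59 mi): east 59 sin 289° = -55.79, north 59 cos 289° = 19.21
Leg 3 (200°, 10 mi): east 10 sin 200° = -3.42, north 10 cos 200° = -9.40
Summing: -76.04 mi east, 7.45 mi north → (-76.04, 7.45).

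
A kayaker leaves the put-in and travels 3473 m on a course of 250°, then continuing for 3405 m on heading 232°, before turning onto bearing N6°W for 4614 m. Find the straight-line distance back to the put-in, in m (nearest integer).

6560 m

Leg 1 (250°, 3473 m): east 3473 sin 250° = -3263.55, north 3473 cos 250° = -1187.84
Leg 2 (232°, 3405 m): east 3405 sin 232° = -2683.18, north 3405 cos 232° = -2096.33
Leg 3 (N6°W, 4614 m): east 4614 sin 354° = -482.29, north 4614 cos 354° = 4588.72
Net: -6429.02 east, 1304.56 north. Distance = √((-6429.02)² + (1304.56)²) = 6560.047 m.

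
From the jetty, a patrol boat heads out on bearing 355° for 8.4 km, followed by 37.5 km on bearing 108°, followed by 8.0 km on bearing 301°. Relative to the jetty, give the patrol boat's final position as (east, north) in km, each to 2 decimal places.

Leg 1 (355°, 8.4 km): east 8.4 sin 355° = -0.73, north 8.4 cos 355° = 8.37
Leg 2 (108°, 37.5 km): east 37.5 sin 108° = 35.66, north 37.5 cos 108° = -11.59
Leg 3 (301°, 8.0 km): east 8.0 sin 301° = -6.86, north 8.0 cos 301° = 4.12
Summing: 28.08 km east, 0.90 km north → (28.08, 0.90).

(28.08, 0.90)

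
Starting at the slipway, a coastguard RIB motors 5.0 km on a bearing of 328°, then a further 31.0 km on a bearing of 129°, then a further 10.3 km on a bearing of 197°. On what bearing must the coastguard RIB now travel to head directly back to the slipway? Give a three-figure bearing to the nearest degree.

Leg 1 (328°, 5.0 km): east 5.0 sin 328° = -2.65, north 5.0 cos 328° = 4.24
Leg 2 (129°, 31.0 km): east 31.0 sin 129° = 24.09, north 31.0 cos 129° = -19.51
Leg 3 (197°, 10.3 km): east 10.3 sin 197° = -3.01, north 10.3 cos 197° = -9.85
Net displacement: 18.43 east, -25.12 north. Direction back to start is (-18.43, 25.12): bearing = atan2(-18.43, 25.12) mod 360° = 323.73° ≈ 324°.

324°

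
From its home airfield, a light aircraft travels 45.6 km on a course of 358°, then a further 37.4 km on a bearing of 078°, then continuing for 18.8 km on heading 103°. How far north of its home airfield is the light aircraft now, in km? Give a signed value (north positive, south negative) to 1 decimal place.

Leg 1 (358°, 45.6 km): east 45.6 sin 358° = -1.59, north 45.6 cos 358° = 45.57
Leg 2 (078°, 37.4 km): east 37.4 sin 78° = 36.58, north 37.4 cos 78° = 7.78
Leg 3 (103°, 18.8 km): east 18.8 sin 103° = 18.32, north 18.8 cos 103° = -4.23
Net north component: 49.12 km.

49.1 km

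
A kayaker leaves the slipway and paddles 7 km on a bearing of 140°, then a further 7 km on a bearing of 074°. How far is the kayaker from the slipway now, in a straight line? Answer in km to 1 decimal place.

11.7 km

Leg 1 (140°, 7 km): east 7 sin 140° = 4.50, north 7 cos 140° = -5.36
Leg 2 (074°, 7 km): east 7 sin 74° = 6.73, north 7 cos 74° = 1.93
Net: 11.23 east, -3.43 north. Distance = √((11.23)² + (-3.43)²) = 11.741 km.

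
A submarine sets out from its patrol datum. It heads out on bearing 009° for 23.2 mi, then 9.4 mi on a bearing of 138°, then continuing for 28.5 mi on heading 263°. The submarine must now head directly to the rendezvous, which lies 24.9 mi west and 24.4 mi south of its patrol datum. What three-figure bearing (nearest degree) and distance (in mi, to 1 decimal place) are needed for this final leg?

Leg 1 (009°, 23.2 mi): east 23.2 sin 9° = 3.63, north 23.2 cos 9° = 22.91
Leg 2 (138°, 9.4 mi): east 9.4 sin 138° = 6.29, north 9.4 cos 138° = -6.99
Leg 3 (263°, 28.5 mi): east 28.5 sin 263° = -28.29, north 28.5 cos 263° = -3.47
Current position: (-18.37, 12.46). Target: (-24.9, -24.4). Remaining: Δeast = -6.53, Δnorth = -36.86.
Bearing = atan2(-6.53, -36.86) mod 360° = 190.05°; distance = √((-6.53)² + (-36.86)²) = 37.430 mi.

190°, 37.4 mi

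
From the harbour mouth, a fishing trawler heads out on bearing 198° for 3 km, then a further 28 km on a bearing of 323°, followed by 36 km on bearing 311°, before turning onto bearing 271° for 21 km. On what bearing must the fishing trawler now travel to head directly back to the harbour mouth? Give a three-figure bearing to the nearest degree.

123°

Leg 1 (198°, 3 km): east 3 sin 198° = -0.93, north 3 cos 198° = -2.85
Leg 2 (323°, 28 km): east 28 sin 323° = -16.85, north 28 cos 323° = 22.36
Leg 3 (311°, 36 km): east 36 sin 311° = -27.17, north 36 cos 311° = 23.62
Leg 4 (271°, 21 km): east 21 sin 271° = -21.00, north 21 cos 271° = 0.37
Net displacement: -65.94 east, 43.49 north. Direction back to start is (65.94, -43.49): bearing = atan2(65.94, -43.49) mod 360° = 123.41° ≈ 123°.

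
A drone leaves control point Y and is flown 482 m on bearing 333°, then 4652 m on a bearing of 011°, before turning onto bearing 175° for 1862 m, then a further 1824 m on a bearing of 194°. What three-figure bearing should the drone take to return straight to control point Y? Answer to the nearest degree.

Leg 1 (333°, 482 m): east 482 sin 333° = -218.82, north 482 cos 333° = 429.47
Leg 2 (011°, 4652 m): east 4652 sin 11° = 887.64, north 4652 cos 11° = 4566.53
Leg 3 (175°, 1862 m): east 1862 sin 175° = 162.28, north 1862 cos 175° = -1854.91
Leg 4 (194°, 1824 m): east 1824 sin 194° = -441.27, north 1824 cos 194° = -1769.82
Net displacement: 389.84 east, 1371.26 north. Direction back to start is (-389.84, -1371.26): bearing = atan2(-389.84, -1371.26) mod 360° = 195.87° ≈ 196°.

196°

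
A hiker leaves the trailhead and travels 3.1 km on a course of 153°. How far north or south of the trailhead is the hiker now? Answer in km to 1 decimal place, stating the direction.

Leg 1 (153°, 3.1 km): east 3.1 sin 153° = 1.41, north 3.1 cos 153° = -2.76
Net north component: -2.76 km.

2.8 km south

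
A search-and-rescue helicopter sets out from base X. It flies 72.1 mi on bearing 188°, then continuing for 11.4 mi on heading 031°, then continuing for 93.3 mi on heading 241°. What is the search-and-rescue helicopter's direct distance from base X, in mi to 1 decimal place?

137.0 mi

Leg 1 (188°, 72.1 mi): east 72.1 sin 188° = -10.03, north 72.1 cos 188° = -71.40
Leg 2 (031°, 11.4 mi): east 11.4 sin 31° = 5.87, north 11.4 cos 31° = 9.77
Leg 3 (241°, 93.3 mi): east 93.3 sin 241° = -81.60, north 93.3 cos 241° = -45.23
Net: -85.76 east, -106.86 north. Distance = √((-85.76)² + (-106.86)²) = 137.020 mi.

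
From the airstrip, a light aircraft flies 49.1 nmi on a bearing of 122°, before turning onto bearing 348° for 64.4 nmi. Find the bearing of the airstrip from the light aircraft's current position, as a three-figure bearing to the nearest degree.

Leg 1 (122°, 49.1 nmi): east 49.1 sin 122° = 41.64, north 49.1 cos 122° = -26.02
Leg 2 (348°, 64.4 nmi): east 64.4 sin 348° = -13.39, north 64.4 cos 348° = 62.99
Net displacement: 28.25 east, 36.97 north. Direction back to start is (-28.25, -36.97): bearing = atan2(-28.25, -36.97) mod 360° = 217.38° ≈ 217°.

217°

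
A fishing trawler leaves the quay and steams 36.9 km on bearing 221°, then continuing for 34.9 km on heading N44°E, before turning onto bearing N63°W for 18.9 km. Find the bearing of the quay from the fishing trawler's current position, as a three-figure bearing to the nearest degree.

Leg 1 (221°, 36.9 km): east 36.9 sin 221° = -24.21, north 36.9 cos 221° = -27.85
Leg 2 (N44°E, 34.9 km): east 34.9 sin 44° = 24.24, north 34.9 cos 44° = 25.10
Leg 3 (N63°W, 18.9 km): east 18.9 sin 297° = -16.84, north 18.9 cos 297° = 8.58
Net displacement: -16.81 east, 5.84 north. Direction back to start is (16.81, -5.84): bearing = atan2(16.81, -5.84) mod 360° = 109.15° ≈ 109°.

109°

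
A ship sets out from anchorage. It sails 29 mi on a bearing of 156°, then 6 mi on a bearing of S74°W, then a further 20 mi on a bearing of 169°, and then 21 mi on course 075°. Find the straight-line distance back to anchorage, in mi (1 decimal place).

Leg 1 (156°, 29 mi): east 29 sin 156° = 11.80, north 29 cos 156° = -26.49
Leg 2 (S74°W, 6 mi): east 6 sin 254° = -5.77, north 6 cos 254° = -1.65
Leg 3 (169°, 20 mi): east 20 sin 169° = 3.82, north 20 cos 169° = -19.63
Leg 4 (075°, 21 mi): east 21 sin 75° = 20.28, north 21 cos 75° = 5.44
Net: 30.13 east, -42.34 north. Distance = √((30.13)² + (-42.34)²) = 51.969 mi.

52.0 mi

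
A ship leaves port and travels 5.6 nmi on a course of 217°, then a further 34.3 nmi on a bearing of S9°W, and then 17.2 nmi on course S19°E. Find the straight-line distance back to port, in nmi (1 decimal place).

54.7 nmi

Leg 1 (217°, 5.6 nmi): east 5.6 sin 217° = -3.37, north 5.6 cos 217° = -4.47
Leg 2 (S9°W, 34.3 nmi): east 34.3 sin 189° = -5.37, north 34.3 cos 189° = -33.88
Leg 3 (S19°E, 17.2 nmi): east 17.2 sin 161° = 5.60, north 17.2 cos 161° = -16.26
Net: -3.14 east, -54.61 north. Distance = √((-3.14)² + (-54.61)²) = 54.703 nmi.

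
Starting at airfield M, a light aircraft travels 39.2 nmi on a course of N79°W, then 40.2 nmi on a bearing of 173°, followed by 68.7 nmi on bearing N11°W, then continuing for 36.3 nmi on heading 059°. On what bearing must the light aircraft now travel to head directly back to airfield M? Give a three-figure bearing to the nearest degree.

164°

Leg 1 (N79°W, 39.2 nmi): east 39.2 sin 281° = -38.48, north 39.2 cos 281° = 7.48
Leg 2 (173°, 40.2 nmi): east 40.2 sin 173° = 4.90, north 40.2 cos 173° = -39.90
Leg 3 (N11°W, 68.7 nmi): east 68.7 sin 349° = -13.11, north 68.7 cos 349° = 67.44
Leg 4 (059°, 36.3 nmi): east 36.3 sin 59° = 31.12, north 36.3 cos 59° = 18.70
Net displacement: -15.57 east, 53.71 north. Direction back to start is (15.57, -53.71): bearing = atan2(15.57, -53.71) mod 360° = 163.83° ≈ 164°.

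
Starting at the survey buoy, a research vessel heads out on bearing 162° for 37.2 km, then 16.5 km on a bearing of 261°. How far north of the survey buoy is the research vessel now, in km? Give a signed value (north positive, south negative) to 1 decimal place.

Leg 1 (162°, 37.2 km): east 37.2 sin 162° = 11.50, north 37.2 cos 162° = -35.38
Leg 2 (261°, 16.5 km): east 16.5 sin 261° = -16.30, north 16.5 cos 261° = -2.58
Net north component: -37.96 km.

-38.0 km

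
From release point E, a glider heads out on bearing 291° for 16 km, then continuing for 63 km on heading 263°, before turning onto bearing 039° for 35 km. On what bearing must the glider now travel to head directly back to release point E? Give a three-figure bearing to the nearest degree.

114°

Leg 1 (291°, 16 km): east 16 sin 291° = -14.94, north 16 cos 291° = 5.73
Leg 2 (263°, 63 km): east 63 sin 263° = -62.53, north 63 cos 263° = -7.68
Leg 3 (039°, 35 km): east 35 sin 39° = 22.03, north 35 cos 39° = 27.20
Net displacement: -55.44 east, 25.26 north. Direction back to start is (55.44, -25.26): bearing = atan2(55.44, -25.26) mod 360° = 114.49° ≈ 114°.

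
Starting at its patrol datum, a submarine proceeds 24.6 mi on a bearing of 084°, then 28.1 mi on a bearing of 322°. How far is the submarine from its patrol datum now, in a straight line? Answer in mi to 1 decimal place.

25.7 mi

Leg 1 (084°, 24.6 mi): east 24.6 sin 84° = 24.47, north 24.6 cos 84° = 2.57
Leg 2 (322°, 28.1 mi): east 28.1 sin 322° = -17.30, north 28.1 cos 322° = 22.14
Net: 7.17 east, 24.71 north. Distance = √((7.17)² + (24.71)²) = 25.732 mi.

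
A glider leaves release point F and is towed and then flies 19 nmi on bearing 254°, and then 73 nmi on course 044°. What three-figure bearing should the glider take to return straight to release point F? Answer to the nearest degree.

214°

Leg 1 (254°, 19 nmi): east 19 sin 254° = -18.26, north 19 cos 254° = -5.24
Leg 2 (044°, 73 nmi): east 73 sin 44° = 50.71, north 73 cos 44° = 52.51
Net displacement: 32.45 east, 47.27 north. Direction back to start is (-32.45, -47.27): bearing = atan2(-32.45, -47.27) mod 360° = 214.46° ≈ 214°.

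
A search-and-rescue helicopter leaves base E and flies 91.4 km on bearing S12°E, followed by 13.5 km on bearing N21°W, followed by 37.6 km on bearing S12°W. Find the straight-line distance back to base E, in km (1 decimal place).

113.8 km

Leg 1 (S12°E, 91.4 km): east 91.4 sin 168° = 19.00, north 91.4 cos 168° = -89.40
Leg 2 (N21°W, 13.5 km): east 13.5 sin 339° = -4.84, north 13.5 cos 339° = 12.60
Leg 3 (S12°W, 37.6 km): east 37.6 sin 192° = -7.82, north 37.6 cos 192° = -36.78
Net: 6.35 east, -113.58 north. Distance = √((6.35)² + (-113.58)²) = 113.755 km.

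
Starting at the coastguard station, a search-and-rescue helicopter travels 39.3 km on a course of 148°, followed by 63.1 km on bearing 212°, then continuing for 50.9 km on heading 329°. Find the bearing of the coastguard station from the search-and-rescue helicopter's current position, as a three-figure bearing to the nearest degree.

Leg 1 (148°, 39.3 km): east 39.3 sin 148° = 20.83, north 39.3 cos 148° = -33.33
Leg 2 (212°, 63.1 km): east 63.1 sin 212° = -33.44, north 63.1 cos 212° = -53.51
Leg 3 (329°, 50.9 km): east 50.9 sin 329° = -26.22, north 50.9 cos 329° = 43.63
Net displacement: -38.83 east, -43.21 north. Direction back to start is (38.83, 43.21): bearing = atan2(38.83, 43.21) mod 360° = 41.94° ≈ 042°.

042°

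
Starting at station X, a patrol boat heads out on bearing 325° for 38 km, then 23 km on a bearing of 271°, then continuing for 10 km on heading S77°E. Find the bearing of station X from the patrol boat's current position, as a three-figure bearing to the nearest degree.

Leg 1 (325°, 38 km): east 38 sin 325° = -21.80, north 38 cos 325° = 31.13
Leg 2 (271°, 23 km): east 23 sin 271° = -23.00, north 23 cos 271° = 0.40
Leg 3 (S77°E, 10 km): east 10 sin 103° = 9.74, north 10 cos 103° = -2.25
Net displacement: -35.05 east, 29.28 north. Direction back to start is (35.05, -29.28): bearing = atan2(35.05, -29.28) mod 360° = 129.88° ≈ 130°.

130°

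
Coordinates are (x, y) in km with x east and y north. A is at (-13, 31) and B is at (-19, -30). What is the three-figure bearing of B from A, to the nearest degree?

186°

Δeast = -19 − -13 = -6.00; Δnorth = -30 − 31 = -61.00.
Bearing = atan2(Δeast, Δnorth) mod 360° = 185.62° ≈ 186°.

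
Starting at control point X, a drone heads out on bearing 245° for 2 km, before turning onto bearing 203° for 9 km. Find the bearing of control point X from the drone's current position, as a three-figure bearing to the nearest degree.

030°

Leg 1 (245°, 2 km): east 2 sin 245° = -1.81, north 2 cos 245° = -0.85
Leg 2 (203°, 9 km): east 9 sin 203° = -3.52, north 9 cos 203° = -8.28
Net displacement: -5.33 east, -9.13 north. Direction back to start is (5.33, 9.13): bearing = atan2(5.33, 9.13) mod 360° = 30.27° ≈ 030°.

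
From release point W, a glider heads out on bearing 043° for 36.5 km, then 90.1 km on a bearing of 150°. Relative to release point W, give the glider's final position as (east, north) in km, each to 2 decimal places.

Leg 1 (043°, 36.5 km): east 36.5 sin 43° = 24.89, north 36.5 cos 43° = 26.69
Leg 2 (150°, 90.1 km): east 90.1 sin 150° = 45.05, north 90.1 cos 150° = -78.03
Summing: 69.94 km east, -51.33 km north → (69.94, -51.33).

(69.94, -51.33)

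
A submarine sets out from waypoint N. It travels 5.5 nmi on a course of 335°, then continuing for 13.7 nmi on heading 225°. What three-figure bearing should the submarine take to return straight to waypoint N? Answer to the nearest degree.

069°

Leg 1 (335°, 5.5 nmi): east 5.5 sin 335° = -2.32, north 5.5 cos 335° = 4.98
Leg 2 (225°, 13.7 nmi): east 13.7 sin 225° = -9.69, north 13.7 cos 225° = -9.69
Net displacement: -12.01 east, -4.70 north. Direction back to start is (12.01, 4.70): bearing = atan2(12.01, 4.70) mod 360° = 68.62° ≈ 069°.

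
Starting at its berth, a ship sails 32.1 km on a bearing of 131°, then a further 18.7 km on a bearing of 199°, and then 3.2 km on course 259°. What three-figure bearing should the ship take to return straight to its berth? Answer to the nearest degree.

Leg 1 (131°, 32.1 km): east 32.1 sin 131° = 24.23, north 32.1 cos 131° = -21.06
Leg 2 (199°, 18.7 km): east 18.7 sin 199° = -6.09, north 18.7 cos 199° = -17.68
Leg 3 (259°, 3.2 km): east 3.2 sin 259° = -3.14, north 3.2 cos 259° = -0.61
Net displacement: 15.00 east, -39.35 north. Direction back to start is (-15.00, 39.35): bearing = atan2(-15.00, 39.35) mod 360° = 339.14° ≈ 339°.

339°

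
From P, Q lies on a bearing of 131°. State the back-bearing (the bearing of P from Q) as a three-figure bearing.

311°

Back-bearing = 131° + 180° = 311°.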